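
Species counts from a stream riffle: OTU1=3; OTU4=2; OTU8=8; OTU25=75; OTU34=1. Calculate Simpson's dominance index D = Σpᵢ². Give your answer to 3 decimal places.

Total N = 3+2+8+75+1 = 89, so the proportions are 0.03371, 0.02247, 0.08989, 0.8427, 0.01124 (working shown to 5 dp, full precision carried).
D = 0.03371² + 0.02247² + 0.08989² + 0.8427² + 0.01124² = 0.00114 + 0.00050 + 0.00808 + 0.71014 + 0.00013 = 0.71998.
To 3 decimal places, D = 0.720.

0.720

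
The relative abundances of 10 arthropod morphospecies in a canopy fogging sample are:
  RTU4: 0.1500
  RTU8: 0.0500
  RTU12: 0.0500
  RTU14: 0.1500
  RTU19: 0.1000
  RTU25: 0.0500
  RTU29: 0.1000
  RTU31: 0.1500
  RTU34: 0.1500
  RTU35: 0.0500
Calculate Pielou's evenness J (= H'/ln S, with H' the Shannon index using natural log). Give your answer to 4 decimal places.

0.9546

H' = −Σ pᵢ ln pᵢ = −((-0.284568) + (-0.149787) + (-0.149787) + (-0.284568) + (-0.230259) + (-0.149787) + (-0.230259) + (-0.284568) + (-0.284568) + (-0.149787)) = 2.197935 (working shown to 6 dp, full precision carried).
With S = 10 species, ln S = 2.302585, so J = 2.197935/2.302585 = 0.954551, i.e. 0.9546 to 4 decimal places.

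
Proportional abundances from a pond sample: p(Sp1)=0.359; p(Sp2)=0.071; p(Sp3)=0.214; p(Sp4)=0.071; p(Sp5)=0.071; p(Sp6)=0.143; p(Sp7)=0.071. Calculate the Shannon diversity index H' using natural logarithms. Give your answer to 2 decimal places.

1.73

Each pᵢ ln pᵢ term (working shown to 4 dp, full precision carried): 0.359×(-1.0244)=-0.3678, 0.071×(-2.6451)=-0.1878, 0.214×(-1.5418)=-0.3299, 0.071×(-2.6451)=-0.1878, 0.071×(-2.6451)=-0.1878, 0.143×(-1.9449)=-0.2781, 0.071×(-2.6451)=-0.1878.
Sum = -1.7270, so H' = 1.73.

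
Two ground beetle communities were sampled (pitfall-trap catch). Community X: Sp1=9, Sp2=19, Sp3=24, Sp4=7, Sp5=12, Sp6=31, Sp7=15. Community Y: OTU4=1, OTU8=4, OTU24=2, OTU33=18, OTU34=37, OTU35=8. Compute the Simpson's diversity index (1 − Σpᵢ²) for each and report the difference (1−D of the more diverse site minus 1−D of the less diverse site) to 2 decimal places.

0.19

Community X: N=117, proportions 0.0769, 0.1624, 0.2051, 0.0598, 0.1026, 0.265, 0.1282, giving 1−D = 0.8249 (working shown to 4 dp, full precision carried).
Community Y: N=70, proportions 0.0143, 0.0571, 0.0286, 0.2571, 0.5286, 0.1143, giving 1−D = 0.6371.
Difference = |0.8249 − 0.6371| = 0.1878, i.e. 0.19 to 2 decimal places.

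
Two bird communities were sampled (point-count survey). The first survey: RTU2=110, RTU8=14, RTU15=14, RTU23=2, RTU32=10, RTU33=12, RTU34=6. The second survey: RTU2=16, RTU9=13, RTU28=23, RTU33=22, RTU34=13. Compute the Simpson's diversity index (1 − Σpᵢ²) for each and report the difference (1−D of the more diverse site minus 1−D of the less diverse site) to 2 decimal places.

0.24

The first survey: N=168, proportions 0.6548, 0.0833, 0.0833, 0.0119, 0.0595, 0.0714, 0.0357, giving 1−D = 0.5473 (working shown to 4 dp, full precision carried).
The second survey: N=87, proportions 0.1839, 0.1494, 0.2644, 0.2529, 0.1494, giving 1−D = 0.7877.
Difference = |0.5473 − 0.7877| = 0.2404, i.e. 0.24 to 2 decimal places.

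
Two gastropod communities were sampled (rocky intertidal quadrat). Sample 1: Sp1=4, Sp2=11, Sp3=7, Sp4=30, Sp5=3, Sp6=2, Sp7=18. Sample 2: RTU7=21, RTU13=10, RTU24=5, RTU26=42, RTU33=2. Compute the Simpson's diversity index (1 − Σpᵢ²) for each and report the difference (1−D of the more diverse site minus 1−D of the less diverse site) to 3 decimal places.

Sample 1: N=75, proportions 0.05333, 0.14667, 0.09333, 0.4, 0.04, 0.02667, 0.24, giving 1−D = 0.74702 (working shown to 5 dp, full precision carried).
Sample 2: N=80, proportions 0.2625, 0.125, 0.0625, 0.525, 0.025, giving 1−D = 0.63531.
Difference = |0.74702 − 0.63531| = 0.11171, i.e. 0.112 to 3 decimal places.

0.112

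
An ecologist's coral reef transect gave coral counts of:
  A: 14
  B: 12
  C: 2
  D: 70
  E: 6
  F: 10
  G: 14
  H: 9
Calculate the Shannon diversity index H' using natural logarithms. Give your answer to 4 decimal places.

Total N = 14+12+2+70+6+10+14+9 = 137, so the proportions are 0.10219, 0.087591, 0.014599, 0.510949, 0.043796, 0.072993, 0.10219, 0.065693 (working shown to 6 dp, full precision carried).
Each pᵢ ln pᵢ term: 0.10219×(-2.280924)=-0.233087, 0.087591×(-2.435074)=-0.213291, 0.014599×(-4.226834)=-0.061706, 0.510949×(-0.671486)=-0.343095, 0.043796×(-3.128221)=-0.137002, 0.072993×(-2.617396)=-0.191051, 0.10219×(-2.280924)=-0.233087, 0.065693×(-2.722756)=-0.178867.
Sum = -1.591186, so H' = 1.5912.

1.5912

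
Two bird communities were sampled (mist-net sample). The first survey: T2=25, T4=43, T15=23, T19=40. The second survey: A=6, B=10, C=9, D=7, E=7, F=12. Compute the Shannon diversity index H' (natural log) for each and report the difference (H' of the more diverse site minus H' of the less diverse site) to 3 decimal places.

The first survey: N=131, proportions 0.19084, 0.32824, 0.17557, 0.30534, giving H' = 1.34943 (working shown to 5 dp, full precision carried).
The second survey: N=51, proportions 0.11765, 0.19608, 0.17647, 0.13725, 0.13725, 0.23529, giving H' = 1.76294.
Difference = |1.34943 − 1.76294| = 0.41351, i.e. 0.414 to 3 decimal places.

0.414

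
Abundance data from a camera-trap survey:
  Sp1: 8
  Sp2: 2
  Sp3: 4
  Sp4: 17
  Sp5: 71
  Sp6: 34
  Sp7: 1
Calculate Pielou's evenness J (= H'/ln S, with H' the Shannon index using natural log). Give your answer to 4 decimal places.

0.6743

Total N = 8+2+4+17+71+34+1 = 137, so the proportions are 0.058394, 0.014599, 0.029197, 0.124088, 0.518248, 0.248175, 0.007299 (working shown to 6 dp, full precision carried).
H' = −Σ pᵢ ln pᵢ = −((-0.165871) + (-0.061706) + (-0.103173) + (-0.258942) + (-0.340645) + (-0.345862) + (-0.035912)) = 1.312111.
With S = 7 species, ln S = 1.945910, so J = 1.312111/1.945910 = 0.674292, i.e. 0.6743 to 4 decimal places.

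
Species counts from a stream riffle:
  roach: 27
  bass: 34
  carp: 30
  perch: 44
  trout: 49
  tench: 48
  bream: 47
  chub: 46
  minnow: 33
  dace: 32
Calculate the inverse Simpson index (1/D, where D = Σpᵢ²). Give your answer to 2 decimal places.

9.59

Total N = 27+34+30+44+49+48+47+46+33+32 = 390, so the proportions are 0.069231, 0.087179, 0.076923, 0.112821, 0.125641, 0.123077, 0.120513, 0.117949, 0.084615, 0.082051 (working shown to 6 dp, full precision carried).
D = 0.069231² + 0.087179² + 0.076923² + 0.112821² + 0.125641² + 0.123077² + 0.120513² + 0.117949² + 0.084615² + 0.082051² = 0.004793 + 0.007600 + 0.005917 + 0.012728 + 0.015786 + 0.015148 + 0.014523 + 0.013912 + 0.007160 + 0.006732 = 0.104300.
So 1/D = 9.5877, i.e. 9.59 to 2 decimal places.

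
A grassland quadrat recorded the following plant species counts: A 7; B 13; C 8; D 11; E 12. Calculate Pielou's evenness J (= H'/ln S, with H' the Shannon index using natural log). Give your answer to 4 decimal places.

0.9835

Total N = 7+13+8+11+12 = 51, so the proportions are 0.137255, 0.254902, 0.156863, 0.215686, 0.235294 (working shown to 6 dp, full precision carried).
H' = −Σ pᵢ ln pᵢ = −((-0.272577) + (-0.348419) + (-0.290570) + (-0.330848) + (-0.340452)) = 1.582865.
With S = 5 species, ln S = 1.609438, so J = 1.582865/1.609438 = 0.983490, i.e. 0.9835 to 4 decimal places.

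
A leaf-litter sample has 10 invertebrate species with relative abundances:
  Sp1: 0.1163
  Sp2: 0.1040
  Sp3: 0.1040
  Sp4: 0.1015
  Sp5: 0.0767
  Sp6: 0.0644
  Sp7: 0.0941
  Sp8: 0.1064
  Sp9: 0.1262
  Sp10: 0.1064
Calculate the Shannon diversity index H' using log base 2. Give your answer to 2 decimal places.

Each pᵢ log₂ pᵢ term (working shown to 4 dp, full precision carried): 0.1163×(-3.1041)=-0.3610, 0.104×(-3.2653)=-0.3396, 0.104×(-3.2653)=-0.3396, 0.1015×(-3.3004)=-0.3350, 0.0767×(-3.7046)=-0.2841, 0.0644×(-3.9568)=-0.2548, 0.0941×(-3.4097)=-0.3208, 0.1064×(-3.2324)=-0.3439, 0.1262×(-2.9862)=-0.3769, 0.1064×(-3.2324)=-0.3439.
Sum = -3.2997, so H' = 3.30.

3.30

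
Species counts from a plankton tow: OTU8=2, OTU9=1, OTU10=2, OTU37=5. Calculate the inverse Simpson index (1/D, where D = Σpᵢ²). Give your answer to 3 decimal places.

Total N = 2+1+2+5 = 10, so the proportions are 0.2, 0.1, 0.2, 0.5 (working shown to 6 dp, full precision carried).
D = 0.2² + 0.1² + 0.2² + 0.5² = 0.040000 + 0.010000 + 0.040000 + 0.250000 = 0.340000.
So 1/D = 2.94118, i.e. 2.941 to 3 decimal places.

2.941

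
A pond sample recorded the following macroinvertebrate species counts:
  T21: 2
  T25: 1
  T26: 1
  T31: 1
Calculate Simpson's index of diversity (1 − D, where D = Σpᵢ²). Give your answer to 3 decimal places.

Total N = 2+1+1+1 = 5, so the proportions are 0.4, 0.2, 0.2, 0.2 (working shown to 5 dp, full precision carried).
D = 0.4² + 0.2² + 0.2² + 0.2² = 0.16000 + 0.04000 + 0.04000 + 0.04000 = 0.28000.
So 1 − D = 0.72000, i.e. 0.720 to 3 decimal places.

0.720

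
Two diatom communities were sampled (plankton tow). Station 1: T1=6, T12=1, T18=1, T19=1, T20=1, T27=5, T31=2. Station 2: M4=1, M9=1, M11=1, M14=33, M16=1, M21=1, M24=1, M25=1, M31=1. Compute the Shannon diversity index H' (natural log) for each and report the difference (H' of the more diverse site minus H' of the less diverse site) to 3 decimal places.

0.747

Station 1: N=17, proportions 0.35294, 0.05882, 0.05882, 0.05882, 0.05882, 0.29412, 0.11765, giving H' = 1.64592 (working shown to 5 dp, full precision carried).
Station 2: N=41, proportions 0.02439, 0.02439, 0.02439, 0.80488, 0.02439, 0.02439, 0.02439, 0.02439, 0.02439, giving H' = 0.89931.
Difference = |1.64592 − 0.89931| = 0.74661, i.e. 0.747 to 3 decimal places.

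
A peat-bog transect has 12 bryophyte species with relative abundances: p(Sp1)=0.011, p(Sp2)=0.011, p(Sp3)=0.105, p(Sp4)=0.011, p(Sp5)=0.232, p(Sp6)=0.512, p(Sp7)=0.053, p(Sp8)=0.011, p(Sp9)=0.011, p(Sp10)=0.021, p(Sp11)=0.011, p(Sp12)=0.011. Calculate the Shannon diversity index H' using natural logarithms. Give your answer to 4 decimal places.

Each pᵢ ln pᵢ term (working shown to 6 dp, full precision carried): 0.011×(-4.509860)=-0.049608, 0.011×(-4.509860)=-0.049608, 0.105×(-2.253795)=-0.236648, 0.011×(-4.509860)=-0.049608, 0.232×(-1.461018)=-0.338956, 0.512×(-0.669431)=-0.342748, 0.053×(-2.937463)=-0.155686, 0.011×(-4.509860)=-0.049608, 0.011×(-4.509860)=-0.049608, 0.021×(-3.863233)=-0.081128, 0.011×(-4.509860)=-0.049608, 0.011×(-4.509860)=-0.049608.
Sum = -1.502426, so H' = 1.5024.

1.5024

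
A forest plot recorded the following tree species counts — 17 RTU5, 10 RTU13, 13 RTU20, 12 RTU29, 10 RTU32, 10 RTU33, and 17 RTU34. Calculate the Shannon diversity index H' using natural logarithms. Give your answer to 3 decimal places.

Total N = 17+10+13+12+10+10+17 = 89, so the proportions are 0.19101, 0.11236, 0.14607, 0.13483, 0.11236, 0.11236, 0.19101 (working shown to 5 dp, full precision carried).
Each pᵢ ln pᵢ term: 0.19101×(-1.65542)=-0.31620, 0.11236×(-2.18605)=-0.24562, 0.14607×(-1.92369)=-0.28099, 0.13483×(-2.00373)=-0.27017, 0.11236×(-2.18605)=-0.24562, 0.11236×(-2.18605)=-0.24562, 0.19101×(-1.65542)=-0.31620.
Sum = -1.92043, so H' = 1.920.

1.920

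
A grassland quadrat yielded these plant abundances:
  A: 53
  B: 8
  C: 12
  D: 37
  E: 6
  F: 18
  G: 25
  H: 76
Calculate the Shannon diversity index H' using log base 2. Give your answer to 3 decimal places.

2.579

Total N = 53+8+12+37+6+18+25+76 = 235, so the proportions are 0.22553, 0.03404, 0.05106, 0.15745, 0.02553, 0.0766, 0.10638, 0.3234 (working shown to 5 dp, full precision carried).
Each pᵢ log₂ pᵢ term: 0.22553×(-2.14860)=-0.48458, 0.03404×(-4.87652)=-0.16601, 0.05106×(-4.29155)=-0.21914, 0.15745×(-2.66706)=-0.41992, 0.02553×(-5.29155)=-0.13510, 0.0766×(-3.70659)=-0.28391, 0.10638×(-3.23266)=-0.34390, 0.3234×(-1.62859)=-0.52669.
Sum = -2.57926, so H' = 2.579.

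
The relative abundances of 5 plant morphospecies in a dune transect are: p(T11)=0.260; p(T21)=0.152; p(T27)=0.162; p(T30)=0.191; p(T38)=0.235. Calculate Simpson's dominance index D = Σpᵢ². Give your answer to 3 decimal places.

0.209

D = 0.26² + 0.152² + 0.162² + 0.191² + 0.235² = 0.06760 + 0.02310 + 0.02624 + 0.03648 + 0.05522 = 0.20865 (working shown to 5 dp, full precision carried).
To 3 decimal places, D = 0.209.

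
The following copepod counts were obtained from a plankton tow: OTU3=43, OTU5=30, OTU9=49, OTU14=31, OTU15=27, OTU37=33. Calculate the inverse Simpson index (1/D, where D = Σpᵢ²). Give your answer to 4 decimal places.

Total N = 43+30+49+31+27+33 = 213, so the proportions are 0.20187793, 0.14084507, 0.23004695, 0.14553991, 0.12676056, 0.15492958 (working shown to 8 dp, full precision carried).
D = 0.20187793² + 0.14084507² + 0.23004695² + 0.14553991² + 0.12676056² + 0.15492958² = 0.04075470 + 0.01983733 + 0.05292160 + 0.02118186 + 0.01606824 + 0.02400317 = 0.17476691.
So 1/D = 5.721907, i.e. 5.7219 to 4 decimal places.

5.7219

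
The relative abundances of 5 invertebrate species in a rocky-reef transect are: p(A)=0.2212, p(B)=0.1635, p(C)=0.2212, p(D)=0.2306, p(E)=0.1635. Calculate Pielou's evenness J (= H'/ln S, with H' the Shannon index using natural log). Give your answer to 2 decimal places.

0.99

H' = −Σ pᵢ ln pᵢ = −((-0.3337) + (-0.2961) + (-0.3337) + (-0.3383) + (-0.2961)) = 1.5979 (working shown to 4 dp, full precision carried).
With S = 5 species, ln S = 1.6094, so J = 1.5979/1.6094 = 0.9928, i.e. 0.99 to 2 decimal places.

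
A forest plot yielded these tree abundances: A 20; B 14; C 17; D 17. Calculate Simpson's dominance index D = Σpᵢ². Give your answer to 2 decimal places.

Total N = 20+14+17+17 = 68, so the proportions are 0.2941, 0.2059, 0.25, 0.25 (working shown to 4 dp, full precision carried).
D = 0.2941² + 0.2059² + 0.25² + 0.25² = 0.0865 + 0.0424 + 0.0625 + 0.0625 = 0.2539.
To 2 decimal places, D = 0.25.

0.25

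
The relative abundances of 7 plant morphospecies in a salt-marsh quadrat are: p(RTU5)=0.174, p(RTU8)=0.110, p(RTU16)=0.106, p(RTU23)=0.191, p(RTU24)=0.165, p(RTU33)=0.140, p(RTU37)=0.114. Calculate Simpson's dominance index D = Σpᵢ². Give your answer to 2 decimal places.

0.15

D = 0.174² + 0.11² + 0.106² + 0.191² + 0.165² + 0.14² + 0.114² = 0.0303 + 0.0121 + 0.0112 + 0.0365 + 0.0272 + 0.0196 + 0.0130 = 0.1499 (working shown to 4 dp, full precision carried).
To 2 decimal places, D = 0.15.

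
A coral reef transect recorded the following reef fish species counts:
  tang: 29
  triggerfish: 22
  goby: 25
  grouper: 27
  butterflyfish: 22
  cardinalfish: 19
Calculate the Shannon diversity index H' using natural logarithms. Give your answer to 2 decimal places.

Total N = 29+22+25+27+22+19 = 144, so the proportions are 0.2014, 0.1528, 0.1736, 0.1875, 0.1528, 0.1319 (working shown to 4 dp, full precision carried).
Each pᵢ ln pᵢ term: 0.2014×(-1.6025)=-0.3227, 0.1528×(-1.8788)=-0.2870, 0.1736×(-1.7509)=-0.3040, 0.1875×(-1.6740)=-0.3139, 0.1528×(-1.8788)=-0.2870, 0.1319×(-2.0254)=-0.2672.
Sum = -1.7819, so H' = 1.78.

1.78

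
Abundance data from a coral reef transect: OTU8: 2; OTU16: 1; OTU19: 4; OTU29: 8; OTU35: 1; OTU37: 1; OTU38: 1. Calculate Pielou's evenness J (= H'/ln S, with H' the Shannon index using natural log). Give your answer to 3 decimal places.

Total N = 2+1+4+8+1+1+1 = 18, so the proportions are 0.11111, 0.05556, 0.22222, 0.44444, 0.05556, 0.05556, 0.05556 (working shown to 5 dp, full precision carried).
H' = −Σ pᵢ ln pᵢ = −((-0.24414) + (-0.16058) + (-0.33424) + (-0.36041) + (-0.16058) + (-0.16058) + (-0.16058)) = 1.58109.
With S = 7 species, ln S = 1.94591, so J = 1.58109/1.94591 = 0.81252, i.e. 0.813 to 3 decimal places.

0.813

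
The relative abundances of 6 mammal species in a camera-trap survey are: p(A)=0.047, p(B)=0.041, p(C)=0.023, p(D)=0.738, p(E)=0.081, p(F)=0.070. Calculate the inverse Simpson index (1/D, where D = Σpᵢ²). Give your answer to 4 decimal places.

D = 0.047² + 0.041² + 0.023² + 0.738² + 0.081² + 0.07² = 0.0022090 + 0.0016810 + 0.0005290 + 0.5446440 + 0.0065610 + 0.0049000 = 0.5605240 (working shown to 7 dp, full precision carried).
So 1/D = 1.784045, i.e. 1.7840 to 4 decimal places.

1.7840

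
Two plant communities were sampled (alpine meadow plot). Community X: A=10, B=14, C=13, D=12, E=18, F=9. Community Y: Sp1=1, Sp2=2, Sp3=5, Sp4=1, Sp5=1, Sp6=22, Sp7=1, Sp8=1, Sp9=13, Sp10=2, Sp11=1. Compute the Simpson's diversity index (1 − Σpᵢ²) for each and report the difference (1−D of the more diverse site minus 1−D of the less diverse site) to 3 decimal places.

Community X: N=76, proportions 0.13158, 0.18421, 0.17105, 0.15789, 0.23684, 0.11842, giving 1−D = 0.82445 (working shown to 5 dp, full precision carried).
Community Y: N=50, proportions 0.02, 0.04, 0.1, 0.02, 0.02, 0.44, 0.02, 0.02, 0.26, 0.04, 0.02, giving 1−D = 0.72320.
Difference = |0.82445 − 0.72320| = 0.10125, i.e. 0.101 to 3 decimal places.

0.101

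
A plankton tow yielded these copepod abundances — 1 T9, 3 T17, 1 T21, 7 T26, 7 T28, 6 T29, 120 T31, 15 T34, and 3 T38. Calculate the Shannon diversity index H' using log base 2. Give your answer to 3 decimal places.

Total N = 1+3+1+7+7+6+120+15+3 = 163, so the proportions are 0.00613, 0.0184, 0.00613, 0.04294, 0.04294, 0.03681, 0.7362, 0.09202, 0.0184 (working shown to 5 dp, full precision carried).
Each pᵢ log₂ pᵢ term: 0.00613×(-7.34873)=-0.04508, 0.0184×(-5.76377)=-0.10608, 0.00613×(-7.34873)=-0.04508, 0.04294×(-4.54137)=-0.19503, 0.04294×(-4.54137)=-0.19503, 0.03681×(-4.76377)=-0.17535, 0.7362×(-0.44184)=-0.32528, 0.09202×(-3.44184)=-0.31673, 0.0184×(-5.76377)=-0.10608.
Sum = -1.50975, so H' = 1.510.

1.510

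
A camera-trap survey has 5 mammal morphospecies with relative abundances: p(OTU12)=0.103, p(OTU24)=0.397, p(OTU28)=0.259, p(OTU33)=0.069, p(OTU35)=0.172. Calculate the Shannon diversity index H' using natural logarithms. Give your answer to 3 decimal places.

1.438

Each pᵢ ln pᵢ term (working shown to 5 dp, full precision carried): 0.103×(-2.27303)=-0.23412, 0.397×(-0.92382)=-0.36676, 0.259×(-1.35093)=-0.34989, 0.069×(-2.67365)=-0.18448, 0.172×(-1.76026)=-0.30276.
Sum = -1.43801, so H' = 1.438.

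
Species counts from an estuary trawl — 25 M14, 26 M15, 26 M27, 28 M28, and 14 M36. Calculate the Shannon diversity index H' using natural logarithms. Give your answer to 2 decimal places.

Total N = 25+26+26+28+14 = 119, so the proportions are 0.2101, 0.2185, 0.2185, 0.2353, 0.1176 (working shown to 4 dp, full precision carried).
Each pᵢ ln pᵢ term: 0.2101×(-1.5602)=-0.3278, 0.2185×(-1.5210)=-0.3323, 0.2185×(-1.5210)=-0.3323, 0.2353×(-1.4469)=-0.3405, 0.1176×(-2.1401)=-0.2518.
Sum = -1.5847, so H' = 1.58.

1.58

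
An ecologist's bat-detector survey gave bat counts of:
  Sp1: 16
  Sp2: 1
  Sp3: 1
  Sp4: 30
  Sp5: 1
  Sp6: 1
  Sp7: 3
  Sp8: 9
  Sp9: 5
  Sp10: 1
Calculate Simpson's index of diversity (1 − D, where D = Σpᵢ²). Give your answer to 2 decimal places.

Total N = 16+1+1+30+1+1+3+9+5+1 = 68, so the proportions are 0.2353, 0.0147, 0.0147, 0.4412, 0.0147, 0.0147, 0.0441, 0.1324, 0.0735, 0.0147 (working shown to 4 dp, full precision carried).
D = 0.2353² + 0.0147² + 0.0147² + 0.4412² + 0.0147² + 0.0147² + 0.0441² + 0.1324² + 0.0735² + 0.0147² = 0.0554 + 0.0002 + 0.0002 + 0.1946 + 0.0002 + 0.0002 + 0.0019 + 0.0175 + 0.0054 + 0.0002 = 0.2760.
So 1 − D = 0.7240, i.e. 0.72 to 2 decimal places.

0.72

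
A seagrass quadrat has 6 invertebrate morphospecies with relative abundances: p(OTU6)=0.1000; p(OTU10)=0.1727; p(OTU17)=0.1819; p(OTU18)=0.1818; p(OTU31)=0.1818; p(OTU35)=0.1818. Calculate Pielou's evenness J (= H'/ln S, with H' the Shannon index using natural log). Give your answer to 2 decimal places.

0.99

H' = −Σ pᵢ ln pᵢ = −((-0.2303) + (-0.3033) + (-0.3100) + (-0.3099) + (-0.3099) + (-0.3099)) = 1.7734 (working shown to 4 dp, full precision carried).
With S = 6 species, ln S = 1.7918, so J = 1.7734/1.7918 = 0.9897, i.e. 0.99 to 2 decimal places.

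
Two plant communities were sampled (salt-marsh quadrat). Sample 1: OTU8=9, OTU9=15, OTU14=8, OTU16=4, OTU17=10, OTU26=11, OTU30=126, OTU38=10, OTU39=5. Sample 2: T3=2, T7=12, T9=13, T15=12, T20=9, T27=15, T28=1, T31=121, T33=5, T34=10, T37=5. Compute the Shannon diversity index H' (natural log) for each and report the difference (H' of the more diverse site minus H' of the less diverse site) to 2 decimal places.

0.16

Sample 1: N=198, proportions 0.0455, 0.0758, 0.0404, 0.0202, 0.0505, 0.0556, 0.6364, 0.0505, 0.0253, giving H' = 1.3871 (working shown to 4 dp, full precision carried).
Sample 2: N=205, proportions 0.0098, 0.0585, 0.0634, 0.0585, 0.0439, 0.0732, 0.0049, 0.5902, 0.0244, 0.0488, 0.0244, giving H' = 1.5465.
Difference = |1.3871 − 1.5465| = 0.1594, i.e. 0.16 to 2 decimal places.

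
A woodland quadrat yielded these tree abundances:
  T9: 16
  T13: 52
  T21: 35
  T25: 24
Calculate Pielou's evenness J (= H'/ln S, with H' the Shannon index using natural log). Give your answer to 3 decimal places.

0.935

Total N = 16+52+35+24 = 127, so the proportions are 0.12598, 0.40945, 0.27559, 0.18898 (working shown to 5 dp, full precision carried).
H' = −Σ pᵢ ln pᵢ = −((-0.26099) + (-0.36561) + (-0.35519) + (-0.31486)) = 1.29666.
With S = 4 species, ln S = 1.38629, so J = 1.29666/1.38629 = 0.93534, i.e. 0.935 to 3 decimal places.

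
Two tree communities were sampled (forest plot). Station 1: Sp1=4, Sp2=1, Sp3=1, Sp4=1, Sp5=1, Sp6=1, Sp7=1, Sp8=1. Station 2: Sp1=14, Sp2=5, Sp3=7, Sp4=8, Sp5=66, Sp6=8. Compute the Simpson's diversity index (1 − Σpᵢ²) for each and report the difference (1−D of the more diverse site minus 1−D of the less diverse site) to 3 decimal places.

Station 1: N=11, proportions 0.363636, 0.090909, 0.090909, 0.090909, 0.090909, 0.090909, 0.090909, 0.090909, giving 1−D = 0.809917 (working shown to 6 dp, full precision carried).
Station 2: N=108, proportions 0.12963, 0.046296, 0.064815, 0.074074, 0.611111, 0.074074, giving 1−D = 0.592421.
Difference = |0.809917 − 0.592421| = 0.217496, i.e. 0.217 to 3 decimal places.

0.217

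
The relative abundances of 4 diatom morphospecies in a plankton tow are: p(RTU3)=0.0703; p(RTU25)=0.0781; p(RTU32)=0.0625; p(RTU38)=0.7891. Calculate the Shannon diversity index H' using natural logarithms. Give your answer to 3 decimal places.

0.746

Each pᵢ ln pᵢ term (working shown to 5 dp, full precision carried): 0.0703×(-2.65498)=-0.18665, 0.0781×(-2.54977)=-0.19914, 0.0625×(-2.77259)=-0.17329, 0.7891×(-0.23686)=-0.18691.
Sum = -0.74598, so H' = 0.746.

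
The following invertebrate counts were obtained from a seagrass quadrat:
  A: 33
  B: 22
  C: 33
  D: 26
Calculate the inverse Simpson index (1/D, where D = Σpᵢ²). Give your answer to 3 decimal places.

3.893

Total N = 33+22+33+26 = 114, so the proportions are 0.2894737, 0.1929825, 0.2894737, 0.2280702 (working shown to 7 dp, full precision carried).
D = 0.2894737² + 0.1929825² + 0.2894737² + 0.2280702² = 0.0837950 + 0.0372422 + 0.0837950 + 0.0520160 = 0.2568483.
So 1/D = 3.89335, i.e. 3.893 to 3 decimal places.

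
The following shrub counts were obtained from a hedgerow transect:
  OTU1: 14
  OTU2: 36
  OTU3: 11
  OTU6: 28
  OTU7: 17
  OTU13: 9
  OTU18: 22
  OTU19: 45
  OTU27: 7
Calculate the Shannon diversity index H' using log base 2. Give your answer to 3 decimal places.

Total N = 14+36+11+28+17+9+22+45+7 = 189, so the proportions are 0.07407, 0.19048, 0.0582, 0.14815, 0.08995, 0.04762, 0.1164, 0.2381, 0.03704 (working shown to 5 dp, full precision carried).
Each pᵢ log₂ pᵢ term: 0.07407×(-3.75489)=-0.27814, 0.19048×(-2.39232)=-0.45568, 0.0582×(-4.10281)=-0.23879, 0.14815×(-2.75489)=-0.40813, 0.08995×(-3.47478)=-0.31255, 0.04762×(-4.39232)=-0.20916, 0.1164×(-3.10281)=-0.36117, 0.2381×(-2.07039)=-0.49295, 0.03704×(-4.75489)=-0.17611.
Sum = -2.93267, so H' = 2.933.

2.933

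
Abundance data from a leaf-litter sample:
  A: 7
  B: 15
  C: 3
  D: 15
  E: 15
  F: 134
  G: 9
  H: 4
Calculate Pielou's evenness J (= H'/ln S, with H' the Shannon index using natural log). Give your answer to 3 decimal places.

Total N = 7+15+3+15+15+134+9+4 = 202, so the proportions are 0.03465, 0.07426, 0.01485, 0.07426, 0.07426, 0.66337, 0.04455, 0.0198 (working shown to 5 dp, full precision carried).
H' = −Σ pᵢ ln pᵢ = −((-0.11652) + (-0.19309) + (-0.06252) + (-0.19309) + (-0.19309) + (-0.27226) + (-0.13861) + (-0.07766)) = 1.24683.
With S = 8 species, ln S = 2.07944, so J = 1.24683/2.07944 = 0.59960, i.e. 0.600 to 3 decimal places.

0.600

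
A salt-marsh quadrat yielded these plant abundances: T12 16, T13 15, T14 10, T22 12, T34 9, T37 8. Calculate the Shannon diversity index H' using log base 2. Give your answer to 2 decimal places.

2.54

Total N = 16+15+10+12+9+8 = 70, so the proportions are 0.2286, 0.2143, 0.1429, 0.1714, 0.1286, 0.1143 (working shown to 4 dp, full precision carried).
Each pᵢ log₂ pᵢ term: 0.2286×(-2.1293)=-0.4867, 0.2143×(-2.2224)=-0.4762, 0.1429×(-2.8074)=-0.4011, 0.1714×(-2.5443)=-0.4362, 0.1286×(-2.9594)=-0.3805, 0.1143×(-3.1293)=-0.3576.
Sum = -2.5383, so H' = 2.54.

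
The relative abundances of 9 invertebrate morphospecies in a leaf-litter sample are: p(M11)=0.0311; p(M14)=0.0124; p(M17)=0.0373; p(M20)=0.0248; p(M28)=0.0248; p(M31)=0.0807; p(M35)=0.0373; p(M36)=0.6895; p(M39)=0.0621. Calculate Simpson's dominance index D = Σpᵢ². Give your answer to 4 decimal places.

D = 0.0311² + 0.0124² + 0.0373² + 0.0248² + 0.0248² + 0.0807² + 0.0373² + 0.6895² + 0.0621² = 0.000967 + 0.000154 + 0.001391 + 0.000615 + 0.000615 + 0.006512 + 0.001391 + 0.475410 + 0.003856 = 0.490913 (working shown to 6 dp, full precision carried).
To 4 decimal places, D = 0.4909.

0.4909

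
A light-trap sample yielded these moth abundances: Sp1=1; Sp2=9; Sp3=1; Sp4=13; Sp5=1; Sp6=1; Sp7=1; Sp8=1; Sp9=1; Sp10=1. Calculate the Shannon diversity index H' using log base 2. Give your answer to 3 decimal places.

Total N = 1+9+1+13+1+1+1+1+1+1 = 30, so the proportions are 0.03333, 0.3, 0.03333, 0.43333, 0.03333, 0.03333, 0.03333, 0.03333, 0.03333, 0.03333 (working shown to 5 dp, full precision carried).
Each pᵢ log₂ pᵢ term: 0.03333×(-4.90689)=-0.16356, 0.3×(-1.73697)=-0.52109, 0.03333×(-4.90689)=-0.16356, 0.43333×(-1.20645)=-0.52280, 0.03333×(-4.90689)=-0.16356, 0.03333×(-4.90689)=-0.16356, 0.03333×(-4.90689)=-0.16356, 0.03333×(-4.90689)=-0.16356, 0.03333×(-4.90689)=-0.16356, 0.03333×(-4.90689)=-0.16356.
Sum = -2.35239, so H' = 2.352.

2.352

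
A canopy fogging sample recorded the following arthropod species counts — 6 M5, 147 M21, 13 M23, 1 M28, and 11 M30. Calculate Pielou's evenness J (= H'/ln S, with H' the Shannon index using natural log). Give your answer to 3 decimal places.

0.413

Total N = 6+147+13+1+11 = 178, so the proportions are 0.03371, 0.82584, 0.07303, 0.00562, 0.0618 (working shown to 5 dp, full precision carried).
H' = −Σ pᵢ ln pᵢ = −((-0.11427) + (-0.15803) + (-0.19112) + (-0.02911) + (-0.17204)) = 0.66456.
With S = 5 species, ln S = 1.60944, so J = 0.66456/1.60944 = 0.41292, i.e. 0.413 to 3 decimal places.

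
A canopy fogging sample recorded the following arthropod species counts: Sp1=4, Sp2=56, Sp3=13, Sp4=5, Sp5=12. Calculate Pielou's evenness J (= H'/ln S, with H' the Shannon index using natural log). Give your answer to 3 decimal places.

Total N = 4+56+13+5+12 = 90, so the proportions are 0.04444, 0.62222, 0.14444, 0.05556, 0.13333 (working shown to 5 dp, full precision carried).
H' = −Σ pᵢ ln pᵢ = −((-0.13838) + (-0.29522) + (-0.27948) + (-0.16058) + (-0.26865)) = 1.14231.
With S = 5 species, ln S = 1.60944, so J = 1.14231/1.60944 = 0.70975, i.e. 0.710 to 3 decimal places.

0.710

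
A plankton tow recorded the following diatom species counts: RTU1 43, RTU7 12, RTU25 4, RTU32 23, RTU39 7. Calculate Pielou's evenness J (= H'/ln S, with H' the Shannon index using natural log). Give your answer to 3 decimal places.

0.814

Total N = 43+12+4+23+7 = 89, so the proportions are 0.48315, 0.13483, 0.04494, 0.25843, 0.07865 (working shown to 5 dp, full precision carried).
H' = −Σ pᵢ ln pᵢ = −((-0.35146) + (-0.27017) + (-0.13943) + (-0.34969) + (-0.19999)) = 1.31073.
With S = 5 species, ln S = 1.60944, so J = 1.31073/1.60944 = 0.81440, i.e. 0.814 to 3 decimal places.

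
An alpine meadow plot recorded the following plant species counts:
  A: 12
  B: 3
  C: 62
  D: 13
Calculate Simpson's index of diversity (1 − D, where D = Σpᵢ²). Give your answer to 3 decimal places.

Total N = 12+3+62+13 = 90, so the proportions are 0.13333, 0.03333, 0.68889, 0.14444 (working shown to 5 dp, full precision carried).
D = 0.13333² + 0.03333² + 0.68889² + 0.14444² = 0.01778 + 0.00111 + 0.47457 + 0.02086 = 0.51432.
So 1 − D = 0.48568, i.e. 0.486 to 3 decimal places.

0.486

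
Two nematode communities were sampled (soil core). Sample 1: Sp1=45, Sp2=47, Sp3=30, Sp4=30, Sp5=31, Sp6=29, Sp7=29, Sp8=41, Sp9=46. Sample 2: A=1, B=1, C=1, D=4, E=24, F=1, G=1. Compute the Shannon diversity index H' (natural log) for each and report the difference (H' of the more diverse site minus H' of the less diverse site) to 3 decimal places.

1.159

Sample 1: N=328, proportions 0.1372, 0.14329, 0.09146, 0.09146, 0.09451, 0.08841, 0.08841, 0.125, 0.14024, giving H' = 2.17576 (working shown to 5 dp, full precision carried).
Sample 2: N=33, proportions 0.0303, 0.0303, 0.0303, 0.12121, 0.72727, 0.0303, 0.0303, giving H' = 1.01716.
Difference = |2.17576 − 1.01716| = 1.15860, i.e. 1.159 to 3 decimal places.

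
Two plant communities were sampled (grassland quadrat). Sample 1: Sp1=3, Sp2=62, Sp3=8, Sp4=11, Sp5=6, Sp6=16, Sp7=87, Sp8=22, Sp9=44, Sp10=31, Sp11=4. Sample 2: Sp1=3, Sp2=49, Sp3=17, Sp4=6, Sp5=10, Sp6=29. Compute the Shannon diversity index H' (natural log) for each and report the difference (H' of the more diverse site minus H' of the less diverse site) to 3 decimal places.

Sample 1: N=294, proportions 0.010204, 0.210884, 0.027211, 0.037415, 0.020408, 0.054422, 0.295918, 0.07483, 0.14966, 0.105442, 0.013605, giving H' = 1.968129 (working shown to 6 dp, full precision carried).
Sample 2: N=114, proportions 0.026316, 0.429825, 0.149123, 0.052632, 0.087719, 0.254386, giving H' = 1.459114.
Difference = |1.968129 − 1.459114| = 0.509015, i.e. 0.509 to 3 decimal places.

0.509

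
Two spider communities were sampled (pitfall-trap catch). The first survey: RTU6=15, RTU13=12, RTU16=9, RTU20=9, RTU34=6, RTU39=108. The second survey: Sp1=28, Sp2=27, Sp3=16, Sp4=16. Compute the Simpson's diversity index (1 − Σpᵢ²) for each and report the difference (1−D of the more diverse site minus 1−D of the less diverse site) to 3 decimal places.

0.216

The first survey: N=159, proportions 0.09434, 0.07547, 0.0566, 0.0566, 0.03774, 0.67925, giving 1−D = 0.51620 (working shown to 5 dp, full precision carried).
The second survey: N=87, proportions 0.32184, 0.31034, 0.18391, 0.18391, giving 1−D = 0.73246.
Difference = |0.51620 − 0.73246| = 0.21626, i.e. 0.216 to 3 decimal places.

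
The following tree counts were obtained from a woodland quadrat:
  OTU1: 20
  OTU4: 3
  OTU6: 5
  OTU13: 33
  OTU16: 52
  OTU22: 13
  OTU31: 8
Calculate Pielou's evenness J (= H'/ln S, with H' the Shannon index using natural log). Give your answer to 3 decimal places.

Total N = 20+3+5+33+52+13+8 = 134, so the proportions are 0.14925, 0.02239, 0.03731, 0.24627, 0.38806, 0.09701, 0.0597 (working shown to 5 dp, full precision carried).
H' = −Σ pᵢ ln pᵢ = −((-0.28390) + (-0.08506) + (-0.12270) + (-0.34510) + (-0.36734) + (-0.22633) + (-0.16826)) = 1.59868.
With S = 7 species, ln S = 1.94591, so J = 1.59868/1.94591 = 0.82156, i.e. 0.822 to 3 decimal places.

0.822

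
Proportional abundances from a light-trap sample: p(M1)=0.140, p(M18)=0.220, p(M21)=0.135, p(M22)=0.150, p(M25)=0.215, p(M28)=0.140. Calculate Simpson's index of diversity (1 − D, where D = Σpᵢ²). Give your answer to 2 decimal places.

0.83

D = 0.14² + 0.22² + 0.135² + 0.15² + 0.215² + 0.14² = 0.0196 + 0.0484 + 0.0182 + 0.0225 + 0.0462 + 0.0196 = 0.1746 (working shown to 4 dp, full precision carried).
So 1 − D = 0.8255, i.e. 0.83 to 2 decimal places.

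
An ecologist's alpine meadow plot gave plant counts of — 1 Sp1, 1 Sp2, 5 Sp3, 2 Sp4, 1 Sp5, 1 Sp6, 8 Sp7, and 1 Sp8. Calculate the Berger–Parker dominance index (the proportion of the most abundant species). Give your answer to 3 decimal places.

0.400

Total N = 1+1+5+2+1+1+8+1 = 20, so the proportions are 0.05, 0.05, 0.25, 0.1, 0.05, 0.05, 0.4, 0.05 (working shown to 5 dp, full precision carried).
The largest proportion is 0.4, i.e. d = 0.400 to 3 decimal places.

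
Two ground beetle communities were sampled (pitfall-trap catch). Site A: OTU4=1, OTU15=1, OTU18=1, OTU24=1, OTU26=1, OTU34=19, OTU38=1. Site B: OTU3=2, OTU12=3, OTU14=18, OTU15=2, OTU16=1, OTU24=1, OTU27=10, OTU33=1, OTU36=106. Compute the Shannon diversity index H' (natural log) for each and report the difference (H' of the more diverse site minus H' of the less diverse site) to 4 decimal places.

0.0074

Site A: N=25, proportions 0.04, 0.04, 0.04, 0.04, 0.04, 0.76, 0.04, giving H' = 0.981102 (working shown to 6 dp, full precision carried).
Site B: N=144, proportions 0.013889, 0.020833, 0.125, 0.013889, 0.006944, 0.006944, 0.069444, 0.006944, 0.736111, giving H' = 0.973664.
Difference = |0.981102 − 0.973664| = 0.007438, i.e. 0.0074 to 4 decimal places.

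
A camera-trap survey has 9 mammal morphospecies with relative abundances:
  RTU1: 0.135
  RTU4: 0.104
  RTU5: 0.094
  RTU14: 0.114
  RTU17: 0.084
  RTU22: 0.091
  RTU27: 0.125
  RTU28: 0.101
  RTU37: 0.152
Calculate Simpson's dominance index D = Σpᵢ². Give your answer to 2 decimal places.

D = 0.135² + 0.104² + 0.094² + 0.114² + 0.084² + 0.091² + 0.125² + 0.101² + 0.152² = 0.0182 + 0.0108 + 0.0088 + 0.0130 + 0.0071 + 0.0083 + 0.0156 + 0.0102 + 0.0231 = 0.1151 (working shown to 4 dp, full precision carried).
To 2 decimal places, D = 0.12.

0.12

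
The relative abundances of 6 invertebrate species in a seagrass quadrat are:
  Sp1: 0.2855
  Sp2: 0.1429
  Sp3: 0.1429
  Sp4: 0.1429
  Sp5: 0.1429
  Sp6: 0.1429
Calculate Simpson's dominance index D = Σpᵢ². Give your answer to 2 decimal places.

D = 0.2855² + 0.1429² + 0.1429² + 0.1429² + 0.1429² + 0.1429² = 0.0815 + 0.0204 + 0.0204 + 0.0204 + 0.0204 + 0.0204 = 0.1836 (working shown to 4 dp, full precision carried).
To 2 decimal places, D = 0.18.

0.18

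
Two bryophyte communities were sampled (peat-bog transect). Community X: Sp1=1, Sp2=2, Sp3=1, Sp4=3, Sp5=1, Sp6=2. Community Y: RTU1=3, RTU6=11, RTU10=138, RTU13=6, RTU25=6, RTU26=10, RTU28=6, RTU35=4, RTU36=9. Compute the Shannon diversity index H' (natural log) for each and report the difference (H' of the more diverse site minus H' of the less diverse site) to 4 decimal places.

Community X: N=10, proportions 0.1, 0.2, 0.1, 0.3, 0.1, 0.2, giving H' = 1.695743 (working shown to 6 dp, full precision carried).
Community Y: N=193, proportions 0.015544, 0.056995, 0.715026, 0.031088, 0.031088, 0.051813, 0.031088, 0.020725, 0.046632, giving H' = 1.168227.
Difference = |1.695743 − 1.168227| = 0.527516, i.e. 0.5275 to 4 decimal places.

0.5275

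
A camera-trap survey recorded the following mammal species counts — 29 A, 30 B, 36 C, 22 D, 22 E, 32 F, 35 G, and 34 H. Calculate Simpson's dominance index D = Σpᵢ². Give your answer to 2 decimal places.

Total N = 29+30+36+22+22+32+35+34 = 240, so the proportions are 0.1208, 0.125, 0.15, 0.0917, 0.0917, 0.1333, 0.1458, 0.1417 (working shown to 4 dp, full precision carried).
D = 0.1208² + 0.125² + 0.15² + 0.0917² + 0.0917² + 0.1333² + 0.1458² + 0.1417² = 0.0146 + 0.0156 + 0.0225 + 0.0084 + 0.0084 + 0.0178 + 0.0213 + 0.0201 = 0.1286.
To 2 decimal places, D = 0.13.

0.13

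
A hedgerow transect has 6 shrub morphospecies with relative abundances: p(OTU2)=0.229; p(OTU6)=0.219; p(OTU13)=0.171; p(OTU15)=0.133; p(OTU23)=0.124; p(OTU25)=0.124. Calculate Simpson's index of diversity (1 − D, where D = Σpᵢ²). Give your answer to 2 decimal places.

0.82

D = 0.229² + 0.219² + 0.171² + 0.133² + 0.124² + 0.124² = 0.0524 + 0.0480 + 0.0292 + 0.0177 + 0.0154 + 0.0154 = 0.1781 (working shown to 4 dp, full precision carried).
So 1 − D = 0.8219, i.e. 0.82 to 2 decimal places.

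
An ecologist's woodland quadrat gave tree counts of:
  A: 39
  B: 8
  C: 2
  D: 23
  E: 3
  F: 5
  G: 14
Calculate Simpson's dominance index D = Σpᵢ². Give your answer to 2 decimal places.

0.27

Total N = 39+8+2+23+3+5+14 = 94, so the proportions are 0.4149, 0.0851, 0.0213, 0.2447, 0.0319, 0.0532, 0.1489 (working shown to 4 dp, full precision carried).
D = 0.4149² + 0.0851² + 0.0213² + 0.2447² + 0.0319² + 0.0532² + 0.1489² = 0.1721 + 0.0072 + 0.0005 + 0.0599 + 0.0010 + 0.0028 + 0.0222 = 0.2657.
To 2 decimal places, D = 0.27.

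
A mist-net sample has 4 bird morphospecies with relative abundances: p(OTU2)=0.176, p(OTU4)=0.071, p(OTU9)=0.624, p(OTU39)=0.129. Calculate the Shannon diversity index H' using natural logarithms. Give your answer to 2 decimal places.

1.05

Each pᵢ ln pᵢ term (working shown to 4 dp, full precision carried): 0.176×(-1.7373)=-0.3058, 0.071×(-2.6451)=-0.1878, 0.624×(-0.4716)=-0.2943, 0.129×(-2.0479)=-0.2642.
Sum = -1.0520, so H' = 1.05.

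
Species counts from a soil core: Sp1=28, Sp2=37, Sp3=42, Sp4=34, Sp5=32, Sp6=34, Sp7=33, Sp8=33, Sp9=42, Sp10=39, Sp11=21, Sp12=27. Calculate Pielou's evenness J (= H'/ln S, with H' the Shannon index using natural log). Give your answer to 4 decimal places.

0.9935

Total N = 28+37+42+34+32+34+33+33+42+39+21+27 = 402, so the proportions are 0.069652, 0.09204, 0.104478, 0.084577, 0.079602, 0.084577, 0.08209, 0.08209, 0.104478, 0.097015, 0.052239, 0.067164 (working shown to 6 dp, full precision carried).
H' = −Σ pᵢ ln pᵢ = −((-0.185569) + (-0.219564) + (-0.235992) + (-0.208913) + (-0.201450) + (-0.208913) + (-0.205219) + (-0.205219) + (-0.235992) + (-0.226325) + (-0.154205) + (-0.181385)) = 2.468748.
With S = 12 species, ln S = 2.484907, so J = 2.468748/2.484907 = 0.993497, i.e. 0.9935 to 4 decimal places.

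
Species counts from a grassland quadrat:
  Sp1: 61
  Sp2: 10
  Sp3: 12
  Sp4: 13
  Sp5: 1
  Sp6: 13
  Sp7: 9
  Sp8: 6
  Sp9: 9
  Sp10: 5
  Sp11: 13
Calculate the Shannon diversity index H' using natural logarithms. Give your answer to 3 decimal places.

Total N = 61+10+12+13+1+13+9+6+9+5+13 = 152, so the proportions are 0.40132, 0.06579, 0.07895, 0.08553, 0.00658, 0.08553, 0.05921, 0.03947, 0.05921, 0.03289, 0.08553 (working shown to 5 dp, full precision carried).
Each pᵢ ln pᵢ term: 0.40132×(-0.91301)=-0.36640, 0.06579×(-2.72130)=-0.17903, 0.07895×(-2.53897)=-0.20045, 0.08553×(-2.45893)=-0.21030, 0.00658×(-5.02388)=-0.03305, 0.08553×(-2.45893)=-0.21030, 0.05921×(-2.82666)=-0.16737, 0.03947×(-3.23212)=-0.12758, 0.05921×(-2.82666)=-0.16737, 0.03289×(-3.41444)=-0.11232, 0.08553×(-2.45893)=-0.21030.
Sum = -1.98448, so H' = 1.984.

1.984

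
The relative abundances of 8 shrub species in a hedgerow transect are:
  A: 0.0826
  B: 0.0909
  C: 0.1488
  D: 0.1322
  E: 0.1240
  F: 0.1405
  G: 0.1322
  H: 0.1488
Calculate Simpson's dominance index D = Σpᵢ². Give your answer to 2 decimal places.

0.13

D = 0.0826² + 0.0909² + 0.1488² + 0.1322² + 0.124² + 0.1405² + 0.1322² + 0.1488² = 0.0068 + 0.0083 + 0.0221 + 0.0175 + 0.0154 + 0.0197 + 0.0175 + 0.0221 = 0.1294 (working shown to 4 dp, full precision carried).
To 2 decimal places, D = 0.13.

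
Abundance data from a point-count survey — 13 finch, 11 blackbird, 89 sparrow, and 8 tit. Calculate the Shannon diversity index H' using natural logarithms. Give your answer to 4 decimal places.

0.8632

Total N = 13+11+89+8 = 121, so the proportions are 0.107438, 0.090909, 0.735537, 0.066116 (working shown to 6 dp, full precision carried).
Each pᵢ ln pᵢ term: 0.107438×(-2.230841)=-0.239677, 0.090909×(-2.397895)=-0.217990, 0.735537×(-0.307154)=-0.225923, 0.066116×(-2.716349)=-0.179593.
Sum = -0.863184, so H' = 0.8632.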